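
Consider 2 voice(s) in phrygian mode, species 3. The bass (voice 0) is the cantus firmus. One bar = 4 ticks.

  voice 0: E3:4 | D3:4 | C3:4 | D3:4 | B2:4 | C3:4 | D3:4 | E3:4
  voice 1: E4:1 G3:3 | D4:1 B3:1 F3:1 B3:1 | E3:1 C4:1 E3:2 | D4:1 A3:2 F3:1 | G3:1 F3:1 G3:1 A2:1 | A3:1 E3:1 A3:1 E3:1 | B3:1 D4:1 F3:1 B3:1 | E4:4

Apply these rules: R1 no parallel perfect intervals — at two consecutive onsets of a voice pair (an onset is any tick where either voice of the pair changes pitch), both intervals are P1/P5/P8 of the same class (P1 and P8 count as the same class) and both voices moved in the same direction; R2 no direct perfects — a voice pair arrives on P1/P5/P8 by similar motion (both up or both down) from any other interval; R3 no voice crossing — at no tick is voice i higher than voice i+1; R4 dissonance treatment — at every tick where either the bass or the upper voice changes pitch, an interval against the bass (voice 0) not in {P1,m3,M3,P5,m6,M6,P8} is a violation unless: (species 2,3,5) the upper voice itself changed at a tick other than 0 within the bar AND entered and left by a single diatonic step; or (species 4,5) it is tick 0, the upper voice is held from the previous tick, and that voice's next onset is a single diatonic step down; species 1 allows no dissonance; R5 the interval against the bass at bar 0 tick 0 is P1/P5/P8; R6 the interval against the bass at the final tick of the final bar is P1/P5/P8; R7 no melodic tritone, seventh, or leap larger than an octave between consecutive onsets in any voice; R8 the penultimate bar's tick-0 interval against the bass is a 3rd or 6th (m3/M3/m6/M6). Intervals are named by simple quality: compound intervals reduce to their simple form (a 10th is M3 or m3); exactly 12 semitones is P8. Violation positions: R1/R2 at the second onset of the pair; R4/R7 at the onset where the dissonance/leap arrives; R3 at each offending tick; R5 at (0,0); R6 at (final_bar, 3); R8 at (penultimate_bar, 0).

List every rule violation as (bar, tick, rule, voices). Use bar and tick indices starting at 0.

bar 0: v0=E3 v1=E4 downbeat P8
bar 1: v0=D3 v1=D4 downbeat P8
bar 2: v0=C3 v1=E3 downbeat M3
bar 3: v0=D3 v1=D4 downbeat P8
bar 4: v0=B2 v1=G3 downbeat m6
bar 5: v0=C3 v1=A3 downbeat M6
bar 6: v0=D3 v1=B3 downbeat M6
bar 7: v0=E3 v1=E4 downbeat P8
  -> R7 @ bar 1 tick 2 v(1,): B3->F3 leap 6st
  -> R7 @ bar 1 tick 3 v(1,): F3->B3 leap 6st
  -> R2 @ bar 3 tick 0 v(0, 1): C3/E3 M3 -> D3/D4 P8 similar
  -> R7 @ bar 3 tick 0 v(1,): E3->D4 leap 10st
  -> R3 @ bar 4 tick 3 v(0, 1): B2 above A2
  -> R4 @ bar 4 tick 3 v(0, 1): B2/A2 M2 untreated
  -> R7 @ bar 4 tick 3 v(1,): G3->A2 leap 10st
  -> R7 @ bar 6 tick 3 v(1,): F3->B3 leap 6st
  -> R2 @ bar 7 tick 0 v(0, 1): D3/B3 M6 -> E3/E4 P8 similar

(1, 2, R7, (1,))
(1, 3, R7, (1,))
(3, 0, R2, (0, 1))
(3, 0, R7, (1,))
(4, 3, R3, (0, 1))
(4, 3, R4, (0, 1))
(4, 3, R7, (1,))
(6, 3, R7, (1,))
(7, 0, R2, (0, 1))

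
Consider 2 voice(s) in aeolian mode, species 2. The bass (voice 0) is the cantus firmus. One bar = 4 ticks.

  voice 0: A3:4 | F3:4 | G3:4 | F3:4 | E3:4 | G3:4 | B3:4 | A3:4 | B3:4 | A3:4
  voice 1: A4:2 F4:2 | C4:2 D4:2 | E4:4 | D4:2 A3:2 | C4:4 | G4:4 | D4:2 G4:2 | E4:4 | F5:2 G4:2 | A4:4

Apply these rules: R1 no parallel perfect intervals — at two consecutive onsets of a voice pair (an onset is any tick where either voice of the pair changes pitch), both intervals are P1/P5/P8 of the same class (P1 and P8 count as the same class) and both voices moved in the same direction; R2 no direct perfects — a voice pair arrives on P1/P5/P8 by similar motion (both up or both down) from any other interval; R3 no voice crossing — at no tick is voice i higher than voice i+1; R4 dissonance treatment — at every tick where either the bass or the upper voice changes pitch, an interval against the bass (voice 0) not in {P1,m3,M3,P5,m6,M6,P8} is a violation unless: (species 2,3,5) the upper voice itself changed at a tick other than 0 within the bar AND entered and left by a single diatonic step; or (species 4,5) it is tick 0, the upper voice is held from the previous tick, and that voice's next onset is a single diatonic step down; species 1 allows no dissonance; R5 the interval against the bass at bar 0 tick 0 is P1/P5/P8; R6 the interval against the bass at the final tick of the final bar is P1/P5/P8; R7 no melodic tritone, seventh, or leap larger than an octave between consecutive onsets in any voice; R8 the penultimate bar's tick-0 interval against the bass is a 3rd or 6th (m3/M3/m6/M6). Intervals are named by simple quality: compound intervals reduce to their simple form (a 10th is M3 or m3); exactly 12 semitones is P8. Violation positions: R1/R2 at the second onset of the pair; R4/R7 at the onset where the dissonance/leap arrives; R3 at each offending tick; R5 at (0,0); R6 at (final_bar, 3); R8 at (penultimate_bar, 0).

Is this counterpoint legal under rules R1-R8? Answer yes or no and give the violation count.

No (7 violations)

bar 0: v0=A3 v1=A4 (P8)
bar 1: v0=F3 v1=C4 (P5)
bar 2: v0=G3 v1=E4 (M6)
bar 3: v0=F3 v1=D4 (M6)
bar 4: v0=E3 v1=C4 (m6)
bar 5: v0=G3 v1=G4 (P8)
bar 6: v0=B3 v1=D4 (m3)
bar 7: v0=A3 v1=E4 (P5)
bar 8: v0=B3 v1=F5 (TT)
bar 9: v0=A3 v1=A4 (P8)
  R2 @ bar1.0: A3/F4 m6 -> F3/C4 P5 similar
  R2 @ bar5.0: E3/C4 m6 -> G3/G4 P8 similar
  R2 @ bar7.0: B3/G4 m6 -> A3/E4 P5 similar
  R4 @ bar8.0: B3/F5 TT untreated
  R7 @ bar8.0: E4->F5 leap 13st
  R8 @ bar8.0: penult TT not 3rd/6th
  R7 @ bar8.2: F5->G4 leap 10st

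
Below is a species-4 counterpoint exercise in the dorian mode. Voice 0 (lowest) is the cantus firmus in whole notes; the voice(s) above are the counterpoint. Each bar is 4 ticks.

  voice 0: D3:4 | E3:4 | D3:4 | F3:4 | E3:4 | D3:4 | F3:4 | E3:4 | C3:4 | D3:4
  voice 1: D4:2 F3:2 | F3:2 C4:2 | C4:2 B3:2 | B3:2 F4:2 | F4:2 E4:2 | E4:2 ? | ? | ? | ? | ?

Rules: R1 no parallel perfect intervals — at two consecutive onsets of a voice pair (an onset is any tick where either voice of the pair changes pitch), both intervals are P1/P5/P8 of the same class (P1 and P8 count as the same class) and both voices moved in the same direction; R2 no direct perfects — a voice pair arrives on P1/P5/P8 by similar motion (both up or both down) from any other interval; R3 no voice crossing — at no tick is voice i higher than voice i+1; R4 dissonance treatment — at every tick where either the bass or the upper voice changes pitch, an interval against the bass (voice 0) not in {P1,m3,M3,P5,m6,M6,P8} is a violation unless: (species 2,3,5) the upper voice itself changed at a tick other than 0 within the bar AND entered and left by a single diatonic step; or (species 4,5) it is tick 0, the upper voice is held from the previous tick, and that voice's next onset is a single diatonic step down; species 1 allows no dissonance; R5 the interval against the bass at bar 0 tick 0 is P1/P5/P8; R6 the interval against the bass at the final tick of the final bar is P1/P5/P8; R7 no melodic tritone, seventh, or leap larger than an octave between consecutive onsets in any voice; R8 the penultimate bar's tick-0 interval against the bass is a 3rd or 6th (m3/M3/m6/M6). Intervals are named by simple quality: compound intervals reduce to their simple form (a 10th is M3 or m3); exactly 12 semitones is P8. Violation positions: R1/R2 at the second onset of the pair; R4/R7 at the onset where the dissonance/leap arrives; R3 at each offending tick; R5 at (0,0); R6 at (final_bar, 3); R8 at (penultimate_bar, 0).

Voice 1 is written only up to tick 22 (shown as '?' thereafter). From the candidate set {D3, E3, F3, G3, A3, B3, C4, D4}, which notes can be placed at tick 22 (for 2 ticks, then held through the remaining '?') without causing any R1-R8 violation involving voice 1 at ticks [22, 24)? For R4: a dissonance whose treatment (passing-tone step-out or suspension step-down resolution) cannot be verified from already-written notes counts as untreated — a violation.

{A3, B3, D4}

D3: violates R7
E3: violates R4
F3: violates R7
G3: violates R4
A3: legal
B3: legal
C4: violates R4
D4: legal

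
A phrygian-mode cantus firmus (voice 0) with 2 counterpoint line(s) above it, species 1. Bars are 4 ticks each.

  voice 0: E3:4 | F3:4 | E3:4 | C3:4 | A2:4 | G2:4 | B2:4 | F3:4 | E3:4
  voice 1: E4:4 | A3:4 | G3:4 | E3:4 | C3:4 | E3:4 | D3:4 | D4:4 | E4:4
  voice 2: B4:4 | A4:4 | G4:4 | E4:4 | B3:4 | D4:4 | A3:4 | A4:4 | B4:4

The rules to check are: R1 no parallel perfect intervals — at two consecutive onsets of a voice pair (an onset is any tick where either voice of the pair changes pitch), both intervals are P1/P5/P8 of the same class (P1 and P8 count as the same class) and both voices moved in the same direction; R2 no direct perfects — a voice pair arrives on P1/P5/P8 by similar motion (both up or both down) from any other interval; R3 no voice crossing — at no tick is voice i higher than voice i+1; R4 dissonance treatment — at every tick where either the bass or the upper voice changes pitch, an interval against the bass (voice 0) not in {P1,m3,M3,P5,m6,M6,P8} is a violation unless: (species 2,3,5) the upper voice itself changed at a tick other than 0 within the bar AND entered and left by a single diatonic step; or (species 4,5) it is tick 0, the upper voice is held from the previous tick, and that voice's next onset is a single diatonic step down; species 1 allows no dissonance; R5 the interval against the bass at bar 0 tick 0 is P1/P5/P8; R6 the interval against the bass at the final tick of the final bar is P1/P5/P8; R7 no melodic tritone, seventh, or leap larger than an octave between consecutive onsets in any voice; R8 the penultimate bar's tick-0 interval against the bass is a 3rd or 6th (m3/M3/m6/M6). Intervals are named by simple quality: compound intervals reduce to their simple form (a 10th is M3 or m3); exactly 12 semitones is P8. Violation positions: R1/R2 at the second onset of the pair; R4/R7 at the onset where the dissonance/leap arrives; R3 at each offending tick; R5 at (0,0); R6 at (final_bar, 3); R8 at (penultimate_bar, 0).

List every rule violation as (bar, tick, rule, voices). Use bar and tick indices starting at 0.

(1, 0, R2, (1, 2))
(2, 0, R1, (1, 2))
(3, 0, R1, (1, 2))
(4, 0, R4, (0, 2))
(6, 0, R2, (1, 2))
(6, 0, R4, (0, 2))
(7, 0, R1, (1, 2))
(7, 0, R7, (0,))
(8, 0, R1, (1, 2))

bar 0: v0=E3 v1=E4 v2=B4 downbeat P5
bar 1: v0=F3 v1=A3 v2=A4 downbeat M3
bar 2: v0=E3 v1=G3 v2=G4 downbeat m3
bar 3: v0=C3 v1=E3 v2=E4 downbeat M3
bar 4: v0=A2 v1=C3 v2=B3 downbeat M2
bar 5: v0=G2 v1=E3 v2=D4 downbeat P5
bar 6: v0=B2 v1=D3 v2=A3 downbeat m7
bar 7: v0=F3 v1=D4 v2=A4 downbeat M3
bar 8: v0=E3 v1=E4 v2=B4 downbeat P5
  -> R2 @ bar 1 tick 0 v(1, 2): E4/B4 P5 -> A3/A4 P8 similar
  -> R1 @ bar 2 tick 0 v(1, 2): A3/A4 P8 -> G3/G4 P8 similar
  -> R1 @ bar 3 tick 0 v(1, 2): G3/G4 P8 -> E3/E4 P8 similar
  -> R4 @ bar 4 tick 0 v(0, 2): A2/B3 M2 untreated
  -> R2 @ bar 6 tick 0 v(1, 2): E3/D4 m7 -> D3/A3 P5 similar
  -> R4 @ bar 6 tick 0 v(0, 2): B2/A3 m7 untreated
  -> R1 @ bar 7 tick 0 v(1, 2): D3/A3 P5 -> D4/A4 P5 similar
  -> R7 @ bar 7 tick 0 v(0,): B2->F3 leap 6st
  -> R1 @ bar 8 tick 0 v(1, 2): D4/A4 P5 -> E4/B4 P5 similar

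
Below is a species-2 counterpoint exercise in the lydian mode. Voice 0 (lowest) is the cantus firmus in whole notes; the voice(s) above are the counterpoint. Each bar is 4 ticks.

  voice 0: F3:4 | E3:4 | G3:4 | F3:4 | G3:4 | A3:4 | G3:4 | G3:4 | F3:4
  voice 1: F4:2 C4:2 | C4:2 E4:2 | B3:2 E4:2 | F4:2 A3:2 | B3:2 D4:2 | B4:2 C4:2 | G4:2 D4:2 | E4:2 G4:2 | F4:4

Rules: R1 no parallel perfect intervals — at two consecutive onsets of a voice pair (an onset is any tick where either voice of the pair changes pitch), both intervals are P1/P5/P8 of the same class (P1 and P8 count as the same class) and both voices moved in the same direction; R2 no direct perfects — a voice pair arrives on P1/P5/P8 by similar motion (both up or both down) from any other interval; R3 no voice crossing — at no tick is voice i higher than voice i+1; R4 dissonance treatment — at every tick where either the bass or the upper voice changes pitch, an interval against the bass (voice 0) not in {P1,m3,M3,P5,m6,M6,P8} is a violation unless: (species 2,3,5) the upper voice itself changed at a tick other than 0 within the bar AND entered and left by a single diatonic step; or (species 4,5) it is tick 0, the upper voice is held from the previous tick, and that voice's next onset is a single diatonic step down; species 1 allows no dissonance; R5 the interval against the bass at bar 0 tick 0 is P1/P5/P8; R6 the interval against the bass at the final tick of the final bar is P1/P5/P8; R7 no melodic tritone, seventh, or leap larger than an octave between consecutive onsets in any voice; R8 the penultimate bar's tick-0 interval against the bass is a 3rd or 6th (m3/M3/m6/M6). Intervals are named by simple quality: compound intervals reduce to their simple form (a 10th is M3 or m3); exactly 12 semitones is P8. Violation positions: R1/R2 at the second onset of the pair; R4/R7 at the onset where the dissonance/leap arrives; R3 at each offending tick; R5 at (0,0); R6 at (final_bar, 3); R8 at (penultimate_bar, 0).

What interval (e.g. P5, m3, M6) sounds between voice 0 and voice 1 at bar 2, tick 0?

voice 0=G3 voice 1=B3 -> M3

M3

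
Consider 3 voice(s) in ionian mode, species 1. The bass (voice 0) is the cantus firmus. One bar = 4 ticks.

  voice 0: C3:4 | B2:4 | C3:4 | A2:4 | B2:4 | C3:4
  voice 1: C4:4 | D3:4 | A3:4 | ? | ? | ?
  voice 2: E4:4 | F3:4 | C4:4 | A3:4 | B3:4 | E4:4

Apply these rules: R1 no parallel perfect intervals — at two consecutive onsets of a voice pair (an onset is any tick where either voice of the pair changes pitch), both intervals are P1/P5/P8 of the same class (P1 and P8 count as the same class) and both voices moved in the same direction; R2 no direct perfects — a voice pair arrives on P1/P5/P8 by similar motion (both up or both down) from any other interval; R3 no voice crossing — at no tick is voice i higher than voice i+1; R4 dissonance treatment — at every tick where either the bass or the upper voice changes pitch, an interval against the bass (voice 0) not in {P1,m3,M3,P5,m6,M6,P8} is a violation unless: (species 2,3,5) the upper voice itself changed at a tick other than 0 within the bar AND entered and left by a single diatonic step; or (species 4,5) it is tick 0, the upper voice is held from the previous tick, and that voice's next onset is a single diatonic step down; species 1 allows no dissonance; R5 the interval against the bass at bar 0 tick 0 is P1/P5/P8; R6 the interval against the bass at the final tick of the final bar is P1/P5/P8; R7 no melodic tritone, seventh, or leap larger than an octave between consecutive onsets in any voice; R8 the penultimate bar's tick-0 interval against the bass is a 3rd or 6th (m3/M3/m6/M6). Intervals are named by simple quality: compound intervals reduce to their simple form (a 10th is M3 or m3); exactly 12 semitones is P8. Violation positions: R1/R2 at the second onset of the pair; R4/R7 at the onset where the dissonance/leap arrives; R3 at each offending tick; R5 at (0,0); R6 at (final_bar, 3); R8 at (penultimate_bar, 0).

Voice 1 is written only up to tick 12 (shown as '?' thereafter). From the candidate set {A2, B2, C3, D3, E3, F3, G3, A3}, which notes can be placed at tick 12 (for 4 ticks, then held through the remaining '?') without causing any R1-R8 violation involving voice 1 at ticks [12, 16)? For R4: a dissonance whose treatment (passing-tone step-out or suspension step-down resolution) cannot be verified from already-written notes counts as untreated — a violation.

{A3, C3, F3}

A2: violates R2
B2: violates R4,R7
C3: legal
D3: violates R2,R4
E3: violates R2
F3: legal
G3: violates R4
A3: legal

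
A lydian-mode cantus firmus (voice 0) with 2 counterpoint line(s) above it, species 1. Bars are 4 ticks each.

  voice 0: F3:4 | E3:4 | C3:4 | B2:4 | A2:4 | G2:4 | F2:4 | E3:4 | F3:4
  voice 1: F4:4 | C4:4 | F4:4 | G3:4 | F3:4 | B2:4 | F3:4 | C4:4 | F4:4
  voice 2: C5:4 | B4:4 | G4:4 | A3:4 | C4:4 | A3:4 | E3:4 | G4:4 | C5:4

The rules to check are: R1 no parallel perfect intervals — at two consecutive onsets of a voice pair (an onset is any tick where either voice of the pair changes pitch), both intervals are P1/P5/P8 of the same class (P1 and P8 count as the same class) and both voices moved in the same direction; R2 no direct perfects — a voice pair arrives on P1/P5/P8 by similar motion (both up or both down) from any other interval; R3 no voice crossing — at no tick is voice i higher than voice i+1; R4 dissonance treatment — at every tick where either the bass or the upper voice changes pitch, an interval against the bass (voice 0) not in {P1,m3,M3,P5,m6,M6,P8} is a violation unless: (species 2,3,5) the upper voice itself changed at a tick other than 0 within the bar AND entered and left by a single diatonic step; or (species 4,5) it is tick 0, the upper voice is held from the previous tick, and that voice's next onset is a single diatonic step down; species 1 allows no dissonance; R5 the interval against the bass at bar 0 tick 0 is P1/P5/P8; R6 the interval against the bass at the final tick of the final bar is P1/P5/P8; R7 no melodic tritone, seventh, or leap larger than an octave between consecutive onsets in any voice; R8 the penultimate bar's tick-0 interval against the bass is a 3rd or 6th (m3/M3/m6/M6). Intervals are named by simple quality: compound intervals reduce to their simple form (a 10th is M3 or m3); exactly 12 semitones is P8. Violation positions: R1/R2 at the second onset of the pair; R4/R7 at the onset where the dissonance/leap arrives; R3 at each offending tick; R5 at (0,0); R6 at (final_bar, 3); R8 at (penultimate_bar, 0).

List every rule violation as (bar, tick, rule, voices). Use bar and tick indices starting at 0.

(1, 0, R1, (0, 2))
(2, 0, R1, (0, 2))
(2, 0, R4, (0, 1))
(3, 0, R4, (0, 2))
(3, 0, R7, (1,))
(3, 0, R7, (2,))
(5, 0, R4, (0, 2))
(5, 0, R7, (1,))
(6, 0, R3, (1, 2))
(6, 0, R4, (0, 2))
(6, 0, R7, (1,))
(6, 1, R3, (1, 2))
(6, 2, R3, (1, 2))
(6, 3, R3, (1, 2))
(7, 0, R2, (1, 2))
(7, 0, R7, (0,))
(7, 0, R7, (2,))
(8, 0, R1, (1, 2))
(8, 0, R2, (0, 1))
(8, 0, R2, (0, 2))

bar 0: v0=F3 v1=F4 v2=C5 downbeat P5
bar 1: v0=E3 v1=C4 v2=B4 downbeat P5
bar 2: v0=C3 v1=F4 v2=G4 downbeat P5
bar 3: v0=B2 v1=G3 v2=A3 downbeat m7
bar 4: v0=A2 v1=F3 v2=C4 downbeat m3
bar 5: v0=G2 v1=B2 v2=A3 downbeat M2
bar 6: v0=F2 v1=F3 v2=E3 downbeat M7
bar 7: v0=E3 v1=C4 v2=G4 downbeat m3
bar 8: v0=F3 v1=F4 v2=C5 downbeat P5
  -> R1 @ bar 1 tick 0 v(0, 2): F3/C5 P5 -> E3/B4 P5 similar
  -> R1 @ bar 2 tick 0 v(0, 2): E3/B4 P5 -> C3/G4 P5 similar
  -> R4 @ bar 2 tick 0 v(0, 1): C3/F4 P4 untreated
  -> R4 @ bar 3 tick 0 v(0, 2): B2/A3 m7 untreated
  -> R7 @ bar 3 tick 0 v(1,): F4->G3 leap 10st
  -> R7 @ bar 3 tick 0 v(2,): G4->A3 leap 10st
  -> R4 @ bar 5 tick 0 v(0, 2): G2/A3 M2 untreated
  -> R7 @ bar 5 tick 0 v(1,): F3->B2 leap 6st
  -> R3 @ bar 6 tick 0 v(1, 2): F3 above E3
  -> R4 @ bar 6 tick 0 v(0, 2): F2/E3 M7 untreated
  -> R7 @ bar 6 tick 0 v(1,): B2->F3 leap 6st
  -> R3 @ bar 6 tick 1 v(1, 2): F3 above E3
  -> R3 @ bar 6 tick 2 v(1, 2): F3 above E3
  -> R3 @ bar 6 tick 3 v(1, 2): F3 above E3
  -> R2 @ bar 7 tick 0 v(1, 2): F3/E3 m2 -> C4/G4 P5 similar
  -> R7 @ bar 7 tick 0 v(0,): F2->E3 leap 11st
  -> R7 @ bar 7 tick 0 v(2,): E3->G4 leap 15st
  -> R1 @ bar 8 tick 0 v(1, 2): C4/G4 P5 -> F4/C5 P5 similar
  -> R2 @ bar 8 tick 0 v(0, 1): E3/C4 m6 -> F3/F4 P8 similar
  -> R2 @ bar 8 tick 0 v(0, 2): E3/G4 m3 -> F3/C5 P5 similar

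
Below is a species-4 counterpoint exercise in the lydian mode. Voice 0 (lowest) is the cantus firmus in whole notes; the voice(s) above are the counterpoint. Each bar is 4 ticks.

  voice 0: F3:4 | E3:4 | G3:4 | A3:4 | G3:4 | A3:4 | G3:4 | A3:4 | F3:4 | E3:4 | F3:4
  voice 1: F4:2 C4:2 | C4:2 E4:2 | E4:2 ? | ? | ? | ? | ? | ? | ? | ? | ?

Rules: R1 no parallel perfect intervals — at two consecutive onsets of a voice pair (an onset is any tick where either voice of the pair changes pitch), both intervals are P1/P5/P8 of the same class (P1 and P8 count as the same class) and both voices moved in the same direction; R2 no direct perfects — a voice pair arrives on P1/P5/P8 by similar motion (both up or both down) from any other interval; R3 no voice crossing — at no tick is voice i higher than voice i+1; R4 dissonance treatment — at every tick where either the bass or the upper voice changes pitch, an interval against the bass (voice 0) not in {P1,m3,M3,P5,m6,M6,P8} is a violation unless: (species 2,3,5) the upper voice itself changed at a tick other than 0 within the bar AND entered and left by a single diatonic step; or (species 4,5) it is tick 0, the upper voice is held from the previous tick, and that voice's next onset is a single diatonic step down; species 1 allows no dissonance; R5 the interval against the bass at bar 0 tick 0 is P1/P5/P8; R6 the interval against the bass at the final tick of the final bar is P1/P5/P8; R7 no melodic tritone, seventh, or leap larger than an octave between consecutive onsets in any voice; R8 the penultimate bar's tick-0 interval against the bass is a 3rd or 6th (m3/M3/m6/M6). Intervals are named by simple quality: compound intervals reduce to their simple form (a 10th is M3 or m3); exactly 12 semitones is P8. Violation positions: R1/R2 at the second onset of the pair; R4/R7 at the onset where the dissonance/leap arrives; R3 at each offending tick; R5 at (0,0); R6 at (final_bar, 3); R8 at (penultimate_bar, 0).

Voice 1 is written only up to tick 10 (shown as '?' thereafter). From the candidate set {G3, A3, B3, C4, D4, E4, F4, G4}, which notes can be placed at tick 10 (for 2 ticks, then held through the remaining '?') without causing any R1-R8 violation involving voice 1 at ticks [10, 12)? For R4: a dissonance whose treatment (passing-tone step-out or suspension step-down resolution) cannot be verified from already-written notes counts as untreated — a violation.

G3: legal
A3: violates R4
B3: legal
C4: violates R4
D4: legal
E4: legal
F4: violates R4
G4: legal

{B3, D4, E4, G3, G4}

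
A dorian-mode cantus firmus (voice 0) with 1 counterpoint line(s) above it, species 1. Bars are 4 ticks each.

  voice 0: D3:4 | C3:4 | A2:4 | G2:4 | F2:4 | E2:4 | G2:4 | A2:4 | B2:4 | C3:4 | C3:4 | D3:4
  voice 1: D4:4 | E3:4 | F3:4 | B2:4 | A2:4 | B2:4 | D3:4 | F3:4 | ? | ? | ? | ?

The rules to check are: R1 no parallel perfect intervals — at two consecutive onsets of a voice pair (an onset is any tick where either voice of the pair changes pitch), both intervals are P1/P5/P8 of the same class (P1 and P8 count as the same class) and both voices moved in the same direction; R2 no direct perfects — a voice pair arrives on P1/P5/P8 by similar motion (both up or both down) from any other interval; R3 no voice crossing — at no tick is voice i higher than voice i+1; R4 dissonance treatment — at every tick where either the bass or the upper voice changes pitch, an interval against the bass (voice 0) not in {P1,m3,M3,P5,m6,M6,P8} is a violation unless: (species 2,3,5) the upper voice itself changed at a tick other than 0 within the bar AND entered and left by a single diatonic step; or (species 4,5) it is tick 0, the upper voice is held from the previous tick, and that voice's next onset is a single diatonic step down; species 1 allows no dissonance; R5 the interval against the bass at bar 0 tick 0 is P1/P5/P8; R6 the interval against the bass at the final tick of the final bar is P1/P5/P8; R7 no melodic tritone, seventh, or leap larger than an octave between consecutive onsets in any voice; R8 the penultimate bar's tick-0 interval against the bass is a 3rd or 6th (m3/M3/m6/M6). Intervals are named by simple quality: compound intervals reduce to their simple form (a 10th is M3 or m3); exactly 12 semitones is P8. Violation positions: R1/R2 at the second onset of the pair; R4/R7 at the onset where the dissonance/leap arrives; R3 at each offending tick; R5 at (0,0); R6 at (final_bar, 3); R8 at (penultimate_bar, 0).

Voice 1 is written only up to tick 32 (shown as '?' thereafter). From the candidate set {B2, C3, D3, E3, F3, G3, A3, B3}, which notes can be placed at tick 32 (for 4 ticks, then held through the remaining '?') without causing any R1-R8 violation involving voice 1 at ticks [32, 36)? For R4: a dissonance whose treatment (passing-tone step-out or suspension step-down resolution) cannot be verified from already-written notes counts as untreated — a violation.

{D3, G3}

B2: violates R7
C3: violates R4
D3: legal
E3: violates R4
F3: violates R4
G3: legal
A3: violates R4
B3: violates R2,R7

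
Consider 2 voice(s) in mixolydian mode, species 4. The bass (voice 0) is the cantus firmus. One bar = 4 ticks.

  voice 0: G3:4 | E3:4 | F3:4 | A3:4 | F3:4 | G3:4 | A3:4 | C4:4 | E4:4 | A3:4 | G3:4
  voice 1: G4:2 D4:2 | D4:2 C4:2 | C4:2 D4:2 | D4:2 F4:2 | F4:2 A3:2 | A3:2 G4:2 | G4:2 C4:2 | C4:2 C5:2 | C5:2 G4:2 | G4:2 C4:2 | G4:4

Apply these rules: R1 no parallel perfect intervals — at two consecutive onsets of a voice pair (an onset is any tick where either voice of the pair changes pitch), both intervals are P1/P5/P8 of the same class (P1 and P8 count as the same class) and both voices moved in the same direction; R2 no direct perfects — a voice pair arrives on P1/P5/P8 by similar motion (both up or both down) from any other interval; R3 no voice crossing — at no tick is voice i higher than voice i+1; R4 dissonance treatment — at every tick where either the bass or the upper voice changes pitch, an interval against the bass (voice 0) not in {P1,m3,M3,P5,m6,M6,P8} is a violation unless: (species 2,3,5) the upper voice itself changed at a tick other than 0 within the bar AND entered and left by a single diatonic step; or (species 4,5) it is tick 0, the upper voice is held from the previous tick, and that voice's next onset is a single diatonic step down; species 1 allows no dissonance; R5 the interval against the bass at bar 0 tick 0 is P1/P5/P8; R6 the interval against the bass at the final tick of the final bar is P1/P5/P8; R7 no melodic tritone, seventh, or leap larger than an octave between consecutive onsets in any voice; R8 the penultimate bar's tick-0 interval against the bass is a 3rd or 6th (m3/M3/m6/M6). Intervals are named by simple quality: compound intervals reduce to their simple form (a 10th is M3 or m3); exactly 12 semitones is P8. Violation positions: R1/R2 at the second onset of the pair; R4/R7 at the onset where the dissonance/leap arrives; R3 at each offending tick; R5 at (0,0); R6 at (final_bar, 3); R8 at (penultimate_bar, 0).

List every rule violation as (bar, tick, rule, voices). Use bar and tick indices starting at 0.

(3, 0, R4, (0, 1))
(5, 0, R4, (0, 1))
(5, 2, R7, (1,))
(6, 0, R4, (0, 1))
(9, 0, R4, (0, 1))
(9, 0, R8, (0, 1))

bar 0: v0=G3 v1=G4 downbeat P8
bar 1: v0=E3 v1=D4 downbeat m7
bar 2: v0=F3 v1=C4 downbeat P5
bar 3: v0=A3 v1=D4 downbeat P4
bar 4: v0=F3 v1=F4 downbeat P8
bar 5: v0=G3 v1=A3 downbeat M2
bar 6: v0=A3 v1=G4 downbeat m7
bar 7: v0=C4 v1=C4 downbeat P1
bar 8: v0=E4 v1=C5 downbeat m6
bar 9: v0=A3 v1=G4 downbeat m7
bar 10: v0=G3 v1=G4 downbeat P8
  -> R4 @ bar 3 tick 0 v(0, 1): A3/D4 P4 untreated
  -> R4 @ bar 5 tick 0 v(0, 1): G3/A3 M2 untreated
  -> R7 @ bar 5 tick 2 v(1,): A3->G4 leap 10st
  -> R4 @ bar 6 tick 0 v(0, 1): A3/G4 m7 untreated
  -> R4 @ bar 9 tick 0 v(0, 1): A3/G4 m7 untreated
  -> R8 @ bar 9 tick 0 v(0, 1): penult m7 not 3rd/6th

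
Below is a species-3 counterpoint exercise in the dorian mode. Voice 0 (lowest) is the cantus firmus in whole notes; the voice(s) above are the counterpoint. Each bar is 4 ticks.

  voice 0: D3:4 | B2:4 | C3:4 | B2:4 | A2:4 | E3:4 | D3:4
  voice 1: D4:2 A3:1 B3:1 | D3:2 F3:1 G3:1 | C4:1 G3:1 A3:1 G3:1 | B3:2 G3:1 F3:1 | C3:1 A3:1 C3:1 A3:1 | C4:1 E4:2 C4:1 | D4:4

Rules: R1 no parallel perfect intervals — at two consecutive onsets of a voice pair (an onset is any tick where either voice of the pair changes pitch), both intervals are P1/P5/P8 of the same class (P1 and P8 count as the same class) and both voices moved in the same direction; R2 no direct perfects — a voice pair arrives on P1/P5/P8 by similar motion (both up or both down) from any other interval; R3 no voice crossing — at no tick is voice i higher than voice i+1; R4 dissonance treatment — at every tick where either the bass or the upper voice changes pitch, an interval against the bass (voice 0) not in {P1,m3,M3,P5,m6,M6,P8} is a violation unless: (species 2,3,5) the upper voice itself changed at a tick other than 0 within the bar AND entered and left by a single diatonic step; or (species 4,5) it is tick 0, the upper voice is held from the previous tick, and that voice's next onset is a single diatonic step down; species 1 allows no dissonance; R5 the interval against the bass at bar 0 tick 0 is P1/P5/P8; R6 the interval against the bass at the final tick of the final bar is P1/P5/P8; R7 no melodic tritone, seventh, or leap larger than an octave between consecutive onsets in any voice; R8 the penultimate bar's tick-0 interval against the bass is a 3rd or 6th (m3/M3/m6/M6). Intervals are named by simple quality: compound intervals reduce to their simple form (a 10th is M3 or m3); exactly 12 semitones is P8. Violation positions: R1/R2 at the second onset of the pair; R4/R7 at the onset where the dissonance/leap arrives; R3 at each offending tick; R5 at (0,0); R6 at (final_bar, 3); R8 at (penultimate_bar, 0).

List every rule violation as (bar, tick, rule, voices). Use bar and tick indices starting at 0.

(1, 2, R4, (0, 1))
(2, 0, R2, (0, 1))
(3, 3, R4, (0, 1))

bar 0: v0=D3 v1=D4 downbeat P8
bar 1: v0=B2 v1=D3 downbeat m3
bar 2: v0=C3 v1=C4 downbeat P8
bar 3: v0=B2 v1=B3 downbeat P8
bar 4: v0=A2 v1=C3 downbeat m3
bar 5: v0=E3 v1=C4 downbeat m6
bar 6: v0=D3 v1=D4 downbeat P8
  -> R4 @ bar 1 tick 2 v(0, 1): B2/F3 TT untreated
  -> R2 @ bar 2 tick 0 v(0, 1): B2/G3 m6 -> C3/C4 P8 similar
  -> R4 @ bar 3 tick 3 v(0, 1): B2/F3 TT untreated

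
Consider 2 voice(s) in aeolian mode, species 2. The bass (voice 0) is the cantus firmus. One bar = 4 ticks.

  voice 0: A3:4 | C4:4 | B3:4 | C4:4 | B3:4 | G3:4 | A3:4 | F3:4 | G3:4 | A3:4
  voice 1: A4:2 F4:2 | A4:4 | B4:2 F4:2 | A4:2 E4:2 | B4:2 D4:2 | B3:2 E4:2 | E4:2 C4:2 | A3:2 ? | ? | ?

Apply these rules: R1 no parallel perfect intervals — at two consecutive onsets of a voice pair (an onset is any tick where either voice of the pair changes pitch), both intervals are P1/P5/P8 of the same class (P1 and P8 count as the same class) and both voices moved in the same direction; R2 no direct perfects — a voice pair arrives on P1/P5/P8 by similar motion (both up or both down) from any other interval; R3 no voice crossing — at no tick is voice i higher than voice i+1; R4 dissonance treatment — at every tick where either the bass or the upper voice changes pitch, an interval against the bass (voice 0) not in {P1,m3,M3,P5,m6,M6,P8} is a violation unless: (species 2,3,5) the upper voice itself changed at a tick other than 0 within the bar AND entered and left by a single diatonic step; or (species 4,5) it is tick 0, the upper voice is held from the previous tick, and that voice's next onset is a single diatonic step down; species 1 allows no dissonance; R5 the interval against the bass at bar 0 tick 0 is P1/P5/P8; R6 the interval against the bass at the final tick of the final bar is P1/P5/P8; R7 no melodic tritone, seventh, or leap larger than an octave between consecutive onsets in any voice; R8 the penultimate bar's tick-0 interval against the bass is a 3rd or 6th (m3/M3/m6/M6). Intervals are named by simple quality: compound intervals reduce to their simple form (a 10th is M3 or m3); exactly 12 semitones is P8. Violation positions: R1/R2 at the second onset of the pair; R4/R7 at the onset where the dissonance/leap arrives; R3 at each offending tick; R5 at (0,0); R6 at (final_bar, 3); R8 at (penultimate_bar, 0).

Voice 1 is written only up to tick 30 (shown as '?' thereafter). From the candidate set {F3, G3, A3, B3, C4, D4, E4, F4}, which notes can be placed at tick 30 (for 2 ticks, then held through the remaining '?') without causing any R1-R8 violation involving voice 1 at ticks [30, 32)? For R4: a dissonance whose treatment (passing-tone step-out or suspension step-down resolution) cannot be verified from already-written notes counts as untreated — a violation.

{A3, C4, D4, F3, F4}

F3: legal
G3: violates R4
A3: legal
B3: violates R4
C4: legal
D4: legal
E4: violates R4
F4: legal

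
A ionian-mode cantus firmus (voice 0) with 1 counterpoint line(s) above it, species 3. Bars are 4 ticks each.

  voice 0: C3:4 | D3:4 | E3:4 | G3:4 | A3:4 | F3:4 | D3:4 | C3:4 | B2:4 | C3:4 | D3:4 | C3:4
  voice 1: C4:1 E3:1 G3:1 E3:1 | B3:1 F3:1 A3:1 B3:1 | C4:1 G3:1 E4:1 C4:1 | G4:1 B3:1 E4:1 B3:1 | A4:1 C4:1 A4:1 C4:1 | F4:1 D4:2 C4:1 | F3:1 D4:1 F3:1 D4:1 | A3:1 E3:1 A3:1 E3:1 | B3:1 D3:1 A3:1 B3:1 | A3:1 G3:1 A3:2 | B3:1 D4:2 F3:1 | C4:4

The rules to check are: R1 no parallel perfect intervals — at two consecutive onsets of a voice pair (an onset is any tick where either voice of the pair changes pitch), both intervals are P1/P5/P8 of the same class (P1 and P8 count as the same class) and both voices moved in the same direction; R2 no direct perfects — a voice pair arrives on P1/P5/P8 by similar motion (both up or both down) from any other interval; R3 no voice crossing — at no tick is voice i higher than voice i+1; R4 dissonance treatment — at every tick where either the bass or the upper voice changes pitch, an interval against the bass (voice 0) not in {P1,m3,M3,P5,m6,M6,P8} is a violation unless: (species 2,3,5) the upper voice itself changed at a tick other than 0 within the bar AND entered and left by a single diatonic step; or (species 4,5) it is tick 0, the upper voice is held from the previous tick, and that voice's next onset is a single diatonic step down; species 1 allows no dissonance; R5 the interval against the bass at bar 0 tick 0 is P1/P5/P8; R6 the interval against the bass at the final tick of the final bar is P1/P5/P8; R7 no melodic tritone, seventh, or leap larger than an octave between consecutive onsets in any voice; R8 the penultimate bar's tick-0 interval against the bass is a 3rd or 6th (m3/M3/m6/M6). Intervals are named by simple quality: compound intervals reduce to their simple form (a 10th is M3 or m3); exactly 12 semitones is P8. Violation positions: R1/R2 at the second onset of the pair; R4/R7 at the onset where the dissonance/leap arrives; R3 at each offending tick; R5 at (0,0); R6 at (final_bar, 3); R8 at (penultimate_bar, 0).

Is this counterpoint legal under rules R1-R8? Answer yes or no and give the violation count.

No (5 violations)

bar 0: v0=C3 v1=C4 (P8)
bar 1: v0=D3 v1=B3 (M6)
bar 2: v0=E3 v1=C4 (m6)
bar 3: v0=G3 v1=G4 (P8)
bar 4: v0=A3 v1=A4 (P8)
bar 5: v0=F3 v1=F4 (P8)
bar 6: v0=D3 v1=F3 (m3)
bar 7: v0=C3 v1=A3 (M6)
bar 8: v0=B2 v1=B3 (P8)
bar 9: v0=C3 v1=A3 (M6)
bar 10: v0=D3 v1=B3 (M6)
bar 11: v0=C3 v1=C4 (P8)
  R7 @ bar1.1: B3->F3 leap 6st
  R2 @ bar3.0: E3/C4 m6 -> G3/G4 P8 similar
  R2 @ bar4.0: G3/B3 M3 -> A3/A4 P8 similar
  R7 @ bar4.0: B3->A4 leap 10st
  R4 @ bar8.2: B2/A3 m7 untreated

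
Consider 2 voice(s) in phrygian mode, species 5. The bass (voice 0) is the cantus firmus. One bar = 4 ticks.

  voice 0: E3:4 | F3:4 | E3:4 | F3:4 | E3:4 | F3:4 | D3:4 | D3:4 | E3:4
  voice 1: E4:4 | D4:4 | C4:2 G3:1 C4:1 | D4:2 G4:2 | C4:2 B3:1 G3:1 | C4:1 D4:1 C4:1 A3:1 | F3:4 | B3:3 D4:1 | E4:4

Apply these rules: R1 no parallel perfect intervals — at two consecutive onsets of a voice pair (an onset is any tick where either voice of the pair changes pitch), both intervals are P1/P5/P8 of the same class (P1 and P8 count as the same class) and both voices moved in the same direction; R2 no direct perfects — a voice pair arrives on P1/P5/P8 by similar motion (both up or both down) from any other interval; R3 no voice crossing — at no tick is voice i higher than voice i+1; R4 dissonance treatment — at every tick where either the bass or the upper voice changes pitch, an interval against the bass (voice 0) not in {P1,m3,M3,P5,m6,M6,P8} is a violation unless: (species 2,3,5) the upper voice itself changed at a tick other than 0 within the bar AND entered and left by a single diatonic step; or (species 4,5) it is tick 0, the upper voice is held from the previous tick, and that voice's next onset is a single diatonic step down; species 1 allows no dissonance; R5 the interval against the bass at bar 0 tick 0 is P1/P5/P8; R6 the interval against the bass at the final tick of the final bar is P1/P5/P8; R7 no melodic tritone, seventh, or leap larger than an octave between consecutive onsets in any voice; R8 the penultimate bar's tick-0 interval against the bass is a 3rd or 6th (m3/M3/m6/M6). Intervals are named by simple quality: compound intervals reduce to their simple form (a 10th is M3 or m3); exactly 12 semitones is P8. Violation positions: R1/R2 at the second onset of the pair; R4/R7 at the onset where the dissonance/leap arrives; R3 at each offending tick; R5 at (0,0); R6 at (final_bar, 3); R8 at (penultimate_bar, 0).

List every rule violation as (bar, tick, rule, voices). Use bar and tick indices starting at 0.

bar 0: v0=E3 v1=E4 downbeat P8
bar 1: v0=F3 v1=D4 downbeat M6
bar 2: v0=E3 v1=C4 downbeat m6
bar 3: v0=F3 v1=D4 downbeat M6
bar 4: v0=E3 v1=C4 downbeat m6
bar 5: v0=F3 v1=C4 downbeat P5
bar 6: v0=D3 v1=F3 downbeat m3
bar 7: v0=D3 v1=B3 downbeat M6
bar 8: v0=E3 v1=E4 downbeat P8
  -> R4 @ bar 3 tick 2 v(0, 1): F3/G4 M2 untreated
  -> R2 @ bar 5 tick 0 v(0, 1): E3/G3 m3 -> F3/C4 P5 similar
  -> R7 @ bar 7 tick 0 v(1,): F3->B3 leap 6st
  -> R1 @ bar 8 tick 0 v(0, 1): D3/D4 P8 -> E3/E4 P8 similar

(3, 2, R4, (0, 1))
(5, 0, R2, (0, 1))
(7, 0, R7, (1,))
(8, 0, R1, (0, 1))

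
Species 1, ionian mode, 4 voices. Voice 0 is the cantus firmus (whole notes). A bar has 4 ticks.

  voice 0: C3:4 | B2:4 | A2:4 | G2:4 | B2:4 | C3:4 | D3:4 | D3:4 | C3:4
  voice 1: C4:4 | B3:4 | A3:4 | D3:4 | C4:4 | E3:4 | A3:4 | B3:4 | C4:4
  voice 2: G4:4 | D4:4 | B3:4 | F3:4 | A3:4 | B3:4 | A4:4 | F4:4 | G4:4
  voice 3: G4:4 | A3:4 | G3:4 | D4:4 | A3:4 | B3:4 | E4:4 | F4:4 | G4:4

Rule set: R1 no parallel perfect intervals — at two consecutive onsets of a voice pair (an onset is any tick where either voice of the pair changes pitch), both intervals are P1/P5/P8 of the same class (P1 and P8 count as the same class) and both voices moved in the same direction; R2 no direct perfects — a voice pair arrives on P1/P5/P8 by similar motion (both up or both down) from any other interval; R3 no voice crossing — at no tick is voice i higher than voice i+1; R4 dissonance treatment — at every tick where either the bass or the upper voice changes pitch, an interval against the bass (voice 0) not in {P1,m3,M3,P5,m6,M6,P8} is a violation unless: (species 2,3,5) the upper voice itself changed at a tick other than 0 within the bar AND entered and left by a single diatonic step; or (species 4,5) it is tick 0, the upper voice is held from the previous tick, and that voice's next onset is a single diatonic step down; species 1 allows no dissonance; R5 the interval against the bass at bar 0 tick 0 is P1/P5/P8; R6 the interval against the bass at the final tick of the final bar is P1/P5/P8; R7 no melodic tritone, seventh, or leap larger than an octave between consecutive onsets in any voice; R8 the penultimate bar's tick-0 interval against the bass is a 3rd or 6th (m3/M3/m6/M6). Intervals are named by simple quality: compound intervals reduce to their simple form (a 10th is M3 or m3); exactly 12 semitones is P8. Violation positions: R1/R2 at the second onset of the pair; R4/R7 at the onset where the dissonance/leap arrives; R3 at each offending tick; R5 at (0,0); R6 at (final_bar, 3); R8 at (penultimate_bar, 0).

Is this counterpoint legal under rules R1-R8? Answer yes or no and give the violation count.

No (41 violations)

bar 0: v0=C3 v1=C4 v2=G4 v3=G4 (P5)
bar 1: v0=B2 v1=B3 v2=D4 v3=A3 (m7)
bar 2: v0=A2 v1=A3 v2=B3 v3=G3 (m7)
bar 3: v0=G2 v1=D3 v2=F3 v3=D4 (P5)
bar 4: v0=B2 v1=C4 v2=A3 v3=A3 (m7)
bar 5: v0=C3 v1=E3 v2=B3 v3=B3 (M7)
bar 6: v0=D3 v1=A3 v2=A4 v3=E4 (M2)
bar 7: v0=D3 v1=B3 v2=F4 v3=F4 (m3)
bar 8: v0=C3 v1=C4 v2=G4 v3=G4 (P5)
  R1 @ bar1.0: C3/C4 P8 -> B2/B3 P8 similar
  R3 @ bar1.0: D4 above A3
  R4 @ bar1.0: B2/A3 m7 untreated
  R7 @ bar1.0: G4->A3 leap 10st
  R3 @ bar1.1: D4 above A3
  R3 @ bar1.2: D4 above A3
  R3 @ bar1.3: D4 above A3
  R1 @ bar2.0: B2/B3 P8 -> A2/A3 P8 similar
  R3 @ bar2.0: B3 above G3
  R4 @ bar2.0: A2/B3 M2 untreated
  R4 @ bar2.0: A2/G3 m7 untreated
  R3 @ bar2.1: B3 above G3
  R3 @ bar2.2: B3 above G3
  R3 @ bar2.3: B3 above G3
  R2 @ bar3.0: A2/A3 P8 -> G2/D3 P5 similar
  R4 @ bar3.0: G2/F3 m7 untreated
  R7 @ bar3.0: B3->F3 leap 6st
  R3 @ bar4.0: C4 above A3
  R4 @ bar4.0: B2/C4 m2 untreated
  R4 @ bar4.0: B2/A3 m7 untreated
  R4 @ bar4.0: B2/A3 m7 untreated
  R7 @ bar4.0: D3->C4 leap 10st
  R3 @ bar4.1: C4 above A3
  R3 @ bar4.2: C4 above A3
  R3 @ bar4.3: C4 above A3
  R1 @ bar5.0: A3/A3 P1 -> B3/B3 P1 similar
  R4 @ bar5.0: C3/B3 M7 untreated
  R4 @ bar5.0: C3/B3 M7 untreated
  R1 @ bar6.0: E3/B3 P5 -> A3/E4 P5 similar
  R2 @ bar6.0: C3/E3 M3 -> D3/A3 P5 similar
  R2 @ bar6.0: C3/B3 M7 -> D3/A4 P5 similar
  R2 @ bar6.0: E3/B3 P5 -> A3/A4 P8 similar
  R3 @ bar6.0: A4 above E4
  R4 @ bar6.0: D3/E4 M2 untreated
  R7 @ bar6.0: B3->A4 leap 10st
  R3 @ bar6.1: A4 above E4
  R3 @ bar6.2: A4 above E4
  R3 @ bar6.3: A4 above E4
  R1 @ bar8.0: F4/F4 P1 -> G4/G4 P1 similar
  R2 @ bar8.0: B3/F4 TT -> C4/G4 P5 similar
  R2 @ bar8.0: B3/F4 TT -> C4/G4 P5 similar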